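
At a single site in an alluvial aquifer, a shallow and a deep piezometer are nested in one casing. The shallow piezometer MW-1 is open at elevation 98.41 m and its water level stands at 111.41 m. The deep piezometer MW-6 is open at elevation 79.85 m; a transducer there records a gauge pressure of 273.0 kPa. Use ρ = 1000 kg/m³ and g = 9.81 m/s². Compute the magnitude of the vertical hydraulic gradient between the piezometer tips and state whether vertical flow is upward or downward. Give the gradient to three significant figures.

Total head at MW-1: h = 111.41 m (water level in the standpipe).
Pressure head at MW-6: ψ = P/(ρg) = 273.0×1000 / (1000 × 9.81) = 27.83 m.
Total head at MW-6: h = z + ψ = 79.85 + 27.83 = 107.68 m.
Δh = h(MW-1) − h(MW-6) = 111.41 − 107.68 = 3.73 m.
Vertical separation Δz = 98.41 − 79.85 = 18.56 m.
|i_v| = |Δh| / Δz = 3.73 / 18.56 = 0.201.
Head is higher in the shallow piezometer, so vertical flow is downward (recharge condition).

|i_v| ≈ 0.201; vertical flow is downward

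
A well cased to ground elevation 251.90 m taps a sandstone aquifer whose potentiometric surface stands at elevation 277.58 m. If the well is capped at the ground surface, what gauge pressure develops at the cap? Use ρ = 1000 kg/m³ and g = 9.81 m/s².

Head above the cap: Δh = 277.58 − 251.90 = 25.68 m.
P = ρgΔh = 1000 × 9.81 × 25.68 = 251921 Pa ≈ 252 kPa.

P ≈ 252 kPa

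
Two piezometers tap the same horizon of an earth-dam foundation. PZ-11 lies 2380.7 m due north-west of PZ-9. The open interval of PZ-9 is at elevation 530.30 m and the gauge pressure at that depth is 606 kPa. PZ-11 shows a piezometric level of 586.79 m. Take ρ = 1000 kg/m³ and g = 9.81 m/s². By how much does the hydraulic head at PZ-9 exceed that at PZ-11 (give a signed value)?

Δh ≈ 5.28 m

Pressure head at PZ-9: ψ = P/(ρg) = 606×1000 / (1000 × 9.81) = 61.77 m.
Total head at PZ-9: h = z + ψ = 530.30 + 61.77 = 592.07 m.
Total head at PZ-11: h = 586.79 m (water level in the piezometer is the total head).
Head difference: h(PZ-9) − h(PZ-11) = 592.07 − 586.79 = 5.28 m.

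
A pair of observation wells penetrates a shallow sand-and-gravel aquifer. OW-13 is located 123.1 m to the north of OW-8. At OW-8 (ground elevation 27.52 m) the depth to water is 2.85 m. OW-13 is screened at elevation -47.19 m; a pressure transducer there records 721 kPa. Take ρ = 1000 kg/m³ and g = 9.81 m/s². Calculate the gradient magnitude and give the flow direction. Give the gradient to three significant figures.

i ≈ 0.0133; groundwater flows toward the south

Total head at OW-8: h = 27.52 − 2.85 = 24.67 m.
Pressure head at OW-13: ψ = P/(ρg) = 721×1000 / (1000 × 9.81) = 73.50 m.
Total head at OW-13: h = z + ψ = -47.19 + 73.50 = 26.31 m.
Head difference: h(OW-8) − h(OW-13) = 24.67 − 26.31 = -1.64 m.
Hydraulic gradient: i = |Δh| / L = 1.64 / 123.1 = 0.0133.
Flow is from higher to lower head: from OW-13 toward OW-8, i.e. toward the south.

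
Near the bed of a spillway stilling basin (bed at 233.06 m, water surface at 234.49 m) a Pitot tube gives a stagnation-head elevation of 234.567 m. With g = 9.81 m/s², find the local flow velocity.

v ≈ 1.23 m/s

Near the bed, under hydrostatic conditions, the piezometric head (z + ψ) equals the free-surface elevation, 234.49 m.
Velocity head = total − piezometric = 234.567 − 234.49 = 0.077 m.
v = √(2g·h_v) = √(2 × 9.81 × 0.077) = 1.23 m/s.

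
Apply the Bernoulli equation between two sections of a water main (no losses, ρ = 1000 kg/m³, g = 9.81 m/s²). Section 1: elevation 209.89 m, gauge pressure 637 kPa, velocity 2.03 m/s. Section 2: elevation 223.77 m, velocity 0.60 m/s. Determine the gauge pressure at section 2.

Pressure head at 1: ψ₁ = P₁/(ρg) = 637×1000 / (1000 × 9.81) = 64.93 m.
Velocity heads: v₁²/2g = 2.03²/19.62 = 0.210 m; v₂²/2g = 0.60²/19.62 = 0.018 m.
Total head H = z₁ + ψ₁ + v₁²/2g = 209.89 + 64.93 + 0.210 = 275.03 m.
ψ₂ = H − z₂ − v₂²/2g = 275.03 − 223.77 − 0.018 = 51.24 m.
P₂ = ρgψ₂ = 1000 × 9.81 × 51.24 ≈ 503 kPa.

P₂ ≈ 503 kPa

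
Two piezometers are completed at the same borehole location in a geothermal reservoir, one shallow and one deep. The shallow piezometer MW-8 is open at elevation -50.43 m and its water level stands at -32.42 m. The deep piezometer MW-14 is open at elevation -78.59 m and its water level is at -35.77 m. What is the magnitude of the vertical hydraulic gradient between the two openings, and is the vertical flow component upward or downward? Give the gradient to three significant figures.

Total head at MW-8: h = -32.42 m (water level in the standpipe).
Total head at MW-14: h = -35.77 m.
Δh = h(MW-8) − h(MW-14) = -32.42 − (-35.77) = 3.35 m.
Vertical separation Δz = -50.43 − (-78.59) = 28.16 m.
|i_v| = |Δh| / Δz = 3.35 / 28.16 = 0.119.
Head is higher in the shallow piezometer, so vertical flow is downward (recharge condition).

|i_v| ≈ 0.119; vertical flow is downward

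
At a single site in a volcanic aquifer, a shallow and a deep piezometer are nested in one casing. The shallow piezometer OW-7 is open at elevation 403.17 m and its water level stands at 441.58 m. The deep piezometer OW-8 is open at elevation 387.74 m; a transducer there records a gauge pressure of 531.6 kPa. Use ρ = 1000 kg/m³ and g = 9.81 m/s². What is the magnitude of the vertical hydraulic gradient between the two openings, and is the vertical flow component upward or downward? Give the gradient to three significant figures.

|i_v| ≈ 0.0227; vertical flow is upward

Total head at OW-7: h = 441.58 m (water level in the standpipe).
Pressure head at OW-8: ψ = P/(ρg) = 531.6×1000 / (1000 × 9.81) = 54.19 m.
Total head at OW-8: h = z + ψ = 387.74 + 54.19 = 441.93 m.
Δh = h(OW-7) − h(OW-8) = 441.58 − 441.93 = -0.35 m.
Vertical separation Δz = 403.17 − 387.74 = 15.43 m.
|i_v| = |Δh| / Δz = 0.35 / 15.43 = 0.0227.
Head is higher in the deep piezometer, so vertical flow is upward (discharge condition).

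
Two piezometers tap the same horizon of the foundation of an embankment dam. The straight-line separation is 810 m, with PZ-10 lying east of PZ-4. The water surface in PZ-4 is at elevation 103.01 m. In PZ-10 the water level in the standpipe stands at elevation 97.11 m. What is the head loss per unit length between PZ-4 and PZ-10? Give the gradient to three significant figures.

i ≈ 0.00728 m/m

Total head at PZ-4: h = 103.01 m (water level in the piezometer is the total head).
Total head at PZ-10: h = 97.11 m (water level in the piezometer is the total head).
Head difference: h(PZ-4) − h(PZ-10) = 103.01 − 97.11 = 5.90 m.
Hydraulic gradient: i = |Δh| / L = 5.90 / 810 = 0.00728.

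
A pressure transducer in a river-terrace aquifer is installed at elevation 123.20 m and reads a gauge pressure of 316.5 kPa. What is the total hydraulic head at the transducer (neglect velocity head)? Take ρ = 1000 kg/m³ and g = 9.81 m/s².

ψ = P/(ρg) = 316.5×1000 / (1000 × 9.81) = 32.26 m.
h = z + ψ = 123.20 + 32.26 = 155.46 m.

h ≈ 155.46 m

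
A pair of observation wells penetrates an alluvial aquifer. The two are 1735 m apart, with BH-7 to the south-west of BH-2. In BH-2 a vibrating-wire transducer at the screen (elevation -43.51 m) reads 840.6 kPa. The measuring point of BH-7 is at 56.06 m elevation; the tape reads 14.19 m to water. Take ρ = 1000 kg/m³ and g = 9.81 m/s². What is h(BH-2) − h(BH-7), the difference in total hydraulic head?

Δh ≈ 0.31 m

Pressure head at BH-2: ψ = P/(ρg) = 840.6×1000 / (1000 × 9.81) = 85.69 m.
Total head at BH-2: h = z + ψ = -43.51 + 85.69 = 42.18 m.
Total head at BH-7: h = 56.06 − 14.19 = 41.87 m.
Head difference: h(BH-2) − h(BH-7) = 42.18 − 41.87 = 0.31 m.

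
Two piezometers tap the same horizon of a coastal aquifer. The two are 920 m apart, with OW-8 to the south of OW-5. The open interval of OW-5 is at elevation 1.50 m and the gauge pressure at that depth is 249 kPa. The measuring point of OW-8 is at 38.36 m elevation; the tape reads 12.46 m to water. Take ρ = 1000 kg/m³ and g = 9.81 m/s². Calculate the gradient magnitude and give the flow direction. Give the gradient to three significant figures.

Pressure head at OW-5: ψ = P/(ρg) = 249×1000 / (1000 × 9.81) = 25.38 m.
Total head at OW-5: h = z + ψ = 1.50 + 25.38 = 26.88 m.
Total head at OW-8: h = 38.36 − 12.46 = 25.90 m.
Head difference: h(OW-5) − h(OW-8) = 26.88 − 25.90 = 0.98 m.
Hydraulic gradient: i = |Δh| / L = 0.98 / 920 = 0.00107.
Flow is from higher to lower head: from OW-5 toward OW-8, i.e. toward the south.

i ≈ 0.00107; groundwater flows toward the south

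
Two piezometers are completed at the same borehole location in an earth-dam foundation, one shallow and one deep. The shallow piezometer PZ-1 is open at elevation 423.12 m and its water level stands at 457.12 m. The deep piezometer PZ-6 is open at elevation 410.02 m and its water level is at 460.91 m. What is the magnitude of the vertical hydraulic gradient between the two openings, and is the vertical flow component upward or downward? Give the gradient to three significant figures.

Total head at PZ-1: h = 457.12 m (water level in the standpipe).
Total head at PZ-6: h = 460.91 m.
Δh = h(PZ-1) − h(PZ-6) = 457.12 − 460.91 = -3.79 m.
Vertical separation Δz = 423.12 − 410.02 = 13.10 m.
|i_v| = |Δh| / Δz = 3.79 / 13.10 = 0.289.
Head is higher in the deep piezometer, so vertical flow is upward (discharge condition).

|i_v| ≈ 0.289; vertical flow is upward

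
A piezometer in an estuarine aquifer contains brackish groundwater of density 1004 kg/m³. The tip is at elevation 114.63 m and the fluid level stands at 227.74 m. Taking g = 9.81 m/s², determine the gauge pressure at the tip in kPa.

P ≈ 1110 kPa

Pressure head ψ = h − z = 227.74 − 114.63 = 113.11 m.
P = ρgψ = 1004 × 9.81 × 113.11 = 1114048 Pa ≈ 1110 kPa.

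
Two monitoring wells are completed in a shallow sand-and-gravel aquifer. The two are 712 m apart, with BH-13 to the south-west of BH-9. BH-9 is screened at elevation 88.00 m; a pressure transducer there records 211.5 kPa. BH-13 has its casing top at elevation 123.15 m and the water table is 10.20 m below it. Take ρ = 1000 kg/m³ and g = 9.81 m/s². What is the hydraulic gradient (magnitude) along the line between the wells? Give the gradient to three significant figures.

Pressure head at BH-9: ψ = P/(ρg) = 211.5×1000 / (1000 × 9.81) = 21.56 m.
Total head at BH-9: h = z + ψ = 88.00 + 21.56 = 109.56 m.
Total head at BH-13: h = 123.15 − 10.20 = 112.95 m.
Head difference: h(BH-9) − h(BH-13) = 109.56 − 112.95 = -3.39 m.
Hydraulic gradient: i = |Δh| / L = 3.39 / 712 = 0.00476.

i ≈ 0.00476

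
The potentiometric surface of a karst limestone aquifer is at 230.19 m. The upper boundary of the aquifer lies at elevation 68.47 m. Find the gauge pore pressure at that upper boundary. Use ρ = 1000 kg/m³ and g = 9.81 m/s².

Pressure head at the aquifer top: ψ = h − z = 230.19 − 68.47 = 161.72 m.
P = ρgψ = 1000 × 9.81 × 161.72 = 1586473 Pa ≈ 1590 kPa.

P ≈ 1590 kPa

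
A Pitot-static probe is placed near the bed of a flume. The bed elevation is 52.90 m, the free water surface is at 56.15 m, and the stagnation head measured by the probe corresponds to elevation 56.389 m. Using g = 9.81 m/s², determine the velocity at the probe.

Near the bed, under hydrostatic conditions, the piezometric head (z + ψ) equals the free-surface elevation, 56.15 m.
Velocity head = total − piezometric = 56.389 − 56.15 = 0.239 m.
v = √(2g·h_v) = √(2 × 9.81 × 0.239) = 2.17 m/s.

v ≈ 2.17 m/s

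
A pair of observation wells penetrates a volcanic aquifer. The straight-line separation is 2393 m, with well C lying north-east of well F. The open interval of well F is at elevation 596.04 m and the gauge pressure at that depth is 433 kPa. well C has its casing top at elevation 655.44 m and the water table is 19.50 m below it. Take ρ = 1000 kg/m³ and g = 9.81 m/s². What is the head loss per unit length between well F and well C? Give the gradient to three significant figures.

Pressure head at well F: ψ = P/(ρg) = 433×1000 / (1000 × 9.81) = 44.14 m.
Total head at well F: h = z + ψ = 596.04 + 44.14 = 640.18 m.
Total head at well C: h = 655.44 − 19.50 = 635.94 m.
Head difference: h(well F) − h(well C) = 640.18 − 635.94 = 4.24 m.
Hydraulic gradient: i = |Δh| / L = 4.24 / 2393 = 0.00177.

i ≈ 0.00177 m/m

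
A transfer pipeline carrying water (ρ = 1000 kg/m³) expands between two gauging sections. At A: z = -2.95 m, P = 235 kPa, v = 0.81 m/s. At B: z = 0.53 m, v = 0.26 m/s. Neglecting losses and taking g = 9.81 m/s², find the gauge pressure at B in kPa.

Pressure head at A: ψ₁ = P₁/(ρg) = 235×1000 / (1000 × 9.81) = 23.96 m.
Velocity heads: v₁²/2g = 0.81²/19.62 = 0.033 m; v₂²/2g = 0.26²/19.62 = 0.003 m.
Total head H = z₁ + ψ₁ + v₁²/2g = -2.95 + 23.96 + 0.033 = 21.04 m.
ψ₂ = H − z₂ − v₂²/2g = 21.04 − 0.53 − 0.003 = 20.51 m.
P₂ = ρgψ₂ = 1000 × 9.81 × 20.51 ≈ 201 kPa.

P₂ ≈ 201 kPa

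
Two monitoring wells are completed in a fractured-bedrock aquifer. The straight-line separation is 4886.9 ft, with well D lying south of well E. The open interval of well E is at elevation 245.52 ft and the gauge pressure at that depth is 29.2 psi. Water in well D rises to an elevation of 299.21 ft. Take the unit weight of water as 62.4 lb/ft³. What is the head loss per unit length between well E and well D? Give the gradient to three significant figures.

i ≈ 0.00280 ft/ft

Pressure head at well E: ψ = 144·P/γ = 144 × 29.2 / 62.4 = 67.38 ft.
Total head at well E: h = z + ψ = 245.52 + 67.38 = 312.90 ft.
Total head at well D: h = 299.21 ft (water level in the piezometer is the total head).
Head difference: h(well E) − h(well D) = 312.90 − 299.21 = 13.69 ft.
Hydraulic gradient: i = |Δh| / L = 13.69 / 4886.9 = 0.00280.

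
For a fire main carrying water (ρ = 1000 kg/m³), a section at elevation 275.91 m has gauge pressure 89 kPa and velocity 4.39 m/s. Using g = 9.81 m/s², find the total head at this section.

h ≈ 285.96 m

Pressure head ψ = P/(ρg) = 89×1000 / (1000 × 9.81) = 9.07 m.
Velocity head = v²/(2g) = 4.39² / (2 × 9.81) = 0.982 m.
h = z + ψ + v²/(2g) = 275.91 + 9.07 + 0.982 = 285.96 m.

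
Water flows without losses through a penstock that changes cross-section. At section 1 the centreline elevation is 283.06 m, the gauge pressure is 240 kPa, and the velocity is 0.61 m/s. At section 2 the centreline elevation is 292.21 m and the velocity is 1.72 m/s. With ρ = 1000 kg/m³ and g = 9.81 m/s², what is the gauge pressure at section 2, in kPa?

P₂ ≈ 149 kPa

Pressure head at 1: ψ₁ = P₁/(ρg) = 240×1000 / (1000 × 9.81) = 24.46 m.
Velocity heads: v₁²/2g = 0.61²/19.62 = 0.019 m; v₂²/2g = 1.72²/19.62 = 0.151 m.
Total head H = z₁ + ψ₁ + v₁²/2g = 283.06 + 24.46 + 0.019 = 307.54 m.
ψ₂ = H − z₂ − v₂²/2g = 307.54 − 292.21 − 0.151 = 15.18 m.
P₂ = ρgψ₂ = 1000 × 9.81 × 15.18 ≈ 149 kPa.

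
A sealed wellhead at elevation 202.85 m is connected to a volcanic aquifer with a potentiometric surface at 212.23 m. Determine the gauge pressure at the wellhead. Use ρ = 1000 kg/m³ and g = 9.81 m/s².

Head above the cap: Δh = 212.23 − 202.85 = 9.38 m.
P = ρgΔh = 1000 × 9.81 × 9.38 = 92018 Pa ≈ 92.0 kPa.

P ≈ 92.0 kPa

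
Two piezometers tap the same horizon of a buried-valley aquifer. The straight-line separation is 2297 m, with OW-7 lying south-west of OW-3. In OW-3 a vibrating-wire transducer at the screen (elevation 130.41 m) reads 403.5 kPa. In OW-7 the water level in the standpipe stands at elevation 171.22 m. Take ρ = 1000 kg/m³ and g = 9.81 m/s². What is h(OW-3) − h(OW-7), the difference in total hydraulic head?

Δh ≈ 0.32 m

Pressure head at OW-3: ψ = P/(ρg) = 403.5×1000 / (1000 × 9.81) = 41.13 m.
Total head at OW-3: h = z + ψ = 130.41 + 41.13 = 171.54 m.
Total head at OW-7: h = 171.22 m (water level in the piezometer is the total head).
Head difference: h(OW-3) − h(OW-7) = 171.54 − 171.22 = 0.32 m.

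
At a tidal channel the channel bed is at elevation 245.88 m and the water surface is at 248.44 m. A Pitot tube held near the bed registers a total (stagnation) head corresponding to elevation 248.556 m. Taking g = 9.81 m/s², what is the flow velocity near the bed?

Near the bed, under hydrostatic conditions, the piezometric head (z + ψ) equals the free-surface elevation, 248.44 m.
Velocity head = total − piezometric = 248.556 − 248.44 = 0.116 m.
v = √(2g·h_v) = √(2 × 9.81 × 0.116) = 1.51 m/s.

v ≈ 1.51 m/s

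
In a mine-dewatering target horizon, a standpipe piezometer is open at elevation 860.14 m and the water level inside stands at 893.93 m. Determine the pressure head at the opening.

Total head h = 893.93 m (the water-surface elevation in the piezometer).
Pressure head ψ = h − z = 893.93 − 860.14 = 33.79 m.

ψ ≈ 33.79 m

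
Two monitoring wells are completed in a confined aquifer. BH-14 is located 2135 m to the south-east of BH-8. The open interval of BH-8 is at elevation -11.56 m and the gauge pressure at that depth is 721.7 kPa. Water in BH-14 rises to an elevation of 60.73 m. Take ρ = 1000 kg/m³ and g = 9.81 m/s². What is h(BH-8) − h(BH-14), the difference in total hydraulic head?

Δh ≈ 1.28 m

Pressure head at BH-8: ψ = P/(ρg) = 721.7×1000 / (1000 × 9.81) = 73.57 m.
Total head at BH-8: h = z + ψ = -11.56 + 73.57 = 62.01 m.
Total head at BH-14: h = 60.73 m (water level in the piezometer is the total head).
Head difference: h(BH-8) − h(BH-14) = 62.01 − 60.73 = 1.28 m.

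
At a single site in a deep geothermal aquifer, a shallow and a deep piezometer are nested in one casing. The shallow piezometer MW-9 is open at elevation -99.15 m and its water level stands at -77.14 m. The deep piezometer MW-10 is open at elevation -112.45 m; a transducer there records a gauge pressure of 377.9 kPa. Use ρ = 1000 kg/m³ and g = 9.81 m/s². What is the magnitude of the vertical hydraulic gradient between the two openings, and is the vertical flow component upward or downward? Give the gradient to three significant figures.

Total head at MW-9: h = -77.14 m (water level in the standpipe).
Pressure head at MW-10: ψ = P/(ρg) = 377.9×1000 / (1000 × 9.81) = 38.52 m.
Total head at MW-10: h = z + ψ = -112.45 + 38.52 = -73.93 m.
Δh = h(MW-9) − h(MW-10) = -77.14 − (-73.93) = -3.21 m.
Vertical separation Δz = -99.15 − (-112.45) = 13.30 m.
|i_v| = |Δh| / Δz = 3.21 / 13.30 = 0.241.
Head is higher in the deep piezometer, so vertical flow is upward (discharge condition).

|i_v| ≈ 0.241; vertical flow is upward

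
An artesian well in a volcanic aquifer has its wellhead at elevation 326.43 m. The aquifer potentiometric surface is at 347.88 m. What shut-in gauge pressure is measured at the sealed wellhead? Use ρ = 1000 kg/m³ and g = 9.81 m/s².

Head above the cap: Δh = 347.88 − 326.43 = 21.45 m.
P = ρgΔh = 1000 × 9.81 × 21.45 = 210424 Pa ≈ 210 kPa.

P ≈ 210 kPa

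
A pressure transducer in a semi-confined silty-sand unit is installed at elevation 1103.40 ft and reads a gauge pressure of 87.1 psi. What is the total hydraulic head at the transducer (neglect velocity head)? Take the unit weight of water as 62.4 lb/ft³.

h ≈ 1304.40 ft

ψ = 144·P/γ = 144 × 87.1 / 62.4 = 201.00 ft.
h = z + ψ = 1103.40 + 201.00 = 1304.40 ft.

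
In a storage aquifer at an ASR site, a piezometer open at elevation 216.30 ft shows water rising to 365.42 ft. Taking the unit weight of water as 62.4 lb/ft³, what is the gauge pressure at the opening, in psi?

P ≈ 64.6 psi

Pressure head ψ = h − z = 365.42 − 216.30 = 149.12 ft.
P = γ·ψ / 144 = 62.4 × 149.12 / 144 = 64.6 psi.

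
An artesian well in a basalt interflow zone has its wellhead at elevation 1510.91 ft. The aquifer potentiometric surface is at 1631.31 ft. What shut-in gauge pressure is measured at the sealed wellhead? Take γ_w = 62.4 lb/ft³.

Head above the cap: Δh = 1631.31 − 1510.91 = 120.40 ft.
P = γΔh/144 = 62.4 × 120.40 / 144 = 52.2 psi.

P ≈ 52.2 psi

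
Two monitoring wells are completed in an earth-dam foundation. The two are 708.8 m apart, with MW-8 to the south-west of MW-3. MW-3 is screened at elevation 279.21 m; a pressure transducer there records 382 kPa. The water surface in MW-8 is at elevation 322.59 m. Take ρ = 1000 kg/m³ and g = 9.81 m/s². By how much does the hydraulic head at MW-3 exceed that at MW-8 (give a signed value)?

Δh ≈ -4.44 m

Pressure head at MW-3: ψ = P/(ρg) = 382×1000 / (1000 × 9.81) = 38.94 m.
Total head at MW-3: h = z + ψ = 279.21 + 38.94 = 318.15 m.
Total head at MW-8: h = 322.59 m (water level in the piezometer is the total head).
Head difference: h(MW-3) − h(MW-8) = 318.15 − 322.59 = -4.44 m.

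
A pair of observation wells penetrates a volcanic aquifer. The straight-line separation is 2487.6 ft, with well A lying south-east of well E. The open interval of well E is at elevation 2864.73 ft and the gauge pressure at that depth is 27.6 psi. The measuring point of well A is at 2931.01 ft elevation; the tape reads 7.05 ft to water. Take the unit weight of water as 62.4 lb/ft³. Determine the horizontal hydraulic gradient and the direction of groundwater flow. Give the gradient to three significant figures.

Pressure head at well E: ψ = 144·P/γ = 144 × 27.6 / 62.4 = 63.69 ft.
Total head at well E: h = z + ψ = 2864.73 + 63.69 = 2928.42 ft.
Total head at well A: h = 2931.01 − 7.05 = 2923.96 ft.
Head difference: h(well E) − h(well A) = 2928.42 − 2923.96 = 4.46 ft.
Hydraulic gradient: i = |Δh| / L = 4.46 / 2487.6 = 0.00179.
Flow is from higher to lower head: from well E toward well A, i.e. toward the south-east.

i ≈ 0.00179; groundwater flows toward the south-east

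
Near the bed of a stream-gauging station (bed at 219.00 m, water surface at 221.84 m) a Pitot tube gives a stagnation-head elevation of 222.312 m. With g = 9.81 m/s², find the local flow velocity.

Near the bed, under hydrostatic conditions, the piezometric head (z + ψ) equals the free-surface elevation, 221.84 m.
Velocity head = total − piezometric = 222.312 − 221.84 = 0.472 m.
v = √(2g·h_v) = √(2 × 9.81 × 0.472) = 3.04 m/s.

v ≈ 3.04 m/s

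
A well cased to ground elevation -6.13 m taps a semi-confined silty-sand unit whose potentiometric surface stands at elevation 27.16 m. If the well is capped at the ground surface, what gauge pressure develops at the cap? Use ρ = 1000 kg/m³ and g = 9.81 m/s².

P ≈ 327 kPa

Head above the cap: Δh = 27.16 − (-6.13) = 33.29 m.
P = ρgΔh = 1000 × 9.81 × 33.29 = 326575 Pa ≈ 327 kPa.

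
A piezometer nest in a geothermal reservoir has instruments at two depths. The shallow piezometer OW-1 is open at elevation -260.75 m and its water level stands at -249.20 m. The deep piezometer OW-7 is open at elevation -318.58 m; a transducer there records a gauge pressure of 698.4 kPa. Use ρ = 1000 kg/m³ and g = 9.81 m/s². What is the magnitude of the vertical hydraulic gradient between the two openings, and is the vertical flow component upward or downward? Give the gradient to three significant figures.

|i_v| ≈ 0.0313; vertical flow is upward

Total head at OW-1: h = -249.20 m (water level in the standpipe).
Pressure head at OW-7: ψ = P/(ρg) = 698.4×1000 / (1000 × 9.81) = 71.19 m.
Total head at OW-7: h = z + ψ = -318.58 + 71.19 = -247.39 m.
Δh = h(OW-1) − h(OW-7) = -249.20 − (-247.39) = -1.81 m.
Vertical separation Δz = -260.75 − (-318.58) = 57.83 m.
|i_v| = |Δh| / Δz = 1.81 / 57.83 = 0.0313.
Head is higher in the deep piezometer, so vertical flow is upward (discharge condition).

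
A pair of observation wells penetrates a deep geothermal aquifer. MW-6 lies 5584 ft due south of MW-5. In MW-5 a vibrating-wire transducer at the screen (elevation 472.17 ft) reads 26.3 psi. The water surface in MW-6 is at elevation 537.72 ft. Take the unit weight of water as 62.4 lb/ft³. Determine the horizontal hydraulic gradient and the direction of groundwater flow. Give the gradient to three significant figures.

i ≈ 0.000870; groundwater flows toward the north

Pressure head at MW-5: ψ = 144·P/γ = 144 × 26.3 / 62.4 = 60.69 ft.
Total head at MW-5: h = z + ψ = 472.17 + 60.69 = 532.86 ft.
Total head at MW-6: h = 537.72 ft (water level in the piezometer is the total head).
Head difference: h(MW-5) − h(MW-6) = 532.86 − 537.72 = -4.86 ft.
Hydraulic gradient: i = |Δh| / L = 4.86 / 5584 = 0.000870.
Flow is from higher to lower head: from MW-6 toward MW-5, i.e. toward the north.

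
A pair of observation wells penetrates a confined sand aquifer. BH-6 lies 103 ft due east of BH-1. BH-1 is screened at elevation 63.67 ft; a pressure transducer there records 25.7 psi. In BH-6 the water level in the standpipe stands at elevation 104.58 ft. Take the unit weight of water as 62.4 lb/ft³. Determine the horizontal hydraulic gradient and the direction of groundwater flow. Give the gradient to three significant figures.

Pressure head at BH-1: ψ = 144·P/γ = 144 × 25.7 / 62.4 = 59.31 ft.
Total head at BH-1: h = z + ψ = 63.67 + 59.31 = 122.98 ft.
Total head at BH-6: h = 104.58 ft (water level in the piezometer is the total head).
Head difference: h(BH-1) − h(BH-6) = 122.98 − 104.58 = 18.40 ft.
Hydraulic gradient: i = |Δh| / L = 18.40 / 103 = 0.179.
Flow is from higher to lower head: from BH-1 toward BH-6, i.e. toward the east.

i ≈ 0.179; groundwater flows toward the east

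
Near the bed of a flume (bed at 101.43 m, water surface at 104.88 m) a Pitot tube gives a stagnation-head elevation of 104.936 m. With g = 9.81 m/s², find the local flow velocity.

v ≈ 1.05 m/s

Near the bed, under hydrostatic conditions, the piezometric head (z + ψ) equals the free-surface elevation, 104.88 m.
Velocity head = total − piezometric = 104.936 − 104.88 = 0.056 m.
v = √(2g·h_v) = √(2 × 9.81 × 0.056) = 1.05 m/s.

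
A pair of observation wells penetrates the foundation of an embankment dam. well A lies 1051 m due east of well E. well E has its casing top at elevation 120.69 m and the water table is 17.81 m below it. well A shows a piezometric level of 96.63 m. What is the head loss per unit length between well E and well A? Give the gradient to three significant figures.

Total head at well E: h = 120.69 − 17.81 = 102.88 m.
Total head at well A: h = 96.63 m (water level in the piezometer is the total head).
Head difference: h(well E) − h(well A) = 102.88 − 96.63 = 6.25 m.
Hydraulic gradient: i = |Δh| / L = 6.25 / 1051 = 0.00595.

i ≈ 0.00595 m/m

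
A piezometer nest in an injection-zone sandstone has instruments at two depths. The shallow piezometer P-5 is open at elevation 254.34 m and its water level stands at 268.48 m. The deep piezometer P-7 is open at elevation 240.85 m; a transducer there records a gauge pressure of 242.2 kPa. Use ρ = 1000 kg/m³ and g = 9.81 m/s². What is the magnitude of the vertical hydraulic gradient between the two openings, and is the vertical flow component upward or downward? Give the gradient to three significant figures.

|i_v| ≈ 0.218; vertical flow is downward

Total head at P-5: h = 268.48 m (water level in the standpipe).
Pressure head at P-7: ψ = P/(ρg) = 242.2×1000 / (1000 × 9.81) = 24.69 m.
Total head at P-7: h = z + ψ = 240.85 + 24.69 = 265.54 m.
Δh = h(P-5) − h(P-7) = 268.48 − 265.54 = 2.94 m.
Vertical separation Δz = 254.34 − 240.85 = 13.49 m.
|i_v| = |Δh| / Δz = 2.94 / 13.49 = 0.218.
Head is higher in the shallow piezometer, so vertical flow is downward (recharge condition).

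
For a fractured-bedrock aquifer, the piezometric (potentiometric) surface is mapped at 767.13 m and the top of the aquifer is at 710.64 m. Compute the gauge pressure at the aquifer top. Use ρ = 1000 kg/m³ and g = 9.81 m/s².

P ≈ 554 kPa

Pressure head at the aquifer top: ψ = h − z = 767.13 − 710.64 = 56.49 m.
P = ρgψ = 1000 × 9.81 × 56.49 = 554167 Pa ≈ 554 kPa.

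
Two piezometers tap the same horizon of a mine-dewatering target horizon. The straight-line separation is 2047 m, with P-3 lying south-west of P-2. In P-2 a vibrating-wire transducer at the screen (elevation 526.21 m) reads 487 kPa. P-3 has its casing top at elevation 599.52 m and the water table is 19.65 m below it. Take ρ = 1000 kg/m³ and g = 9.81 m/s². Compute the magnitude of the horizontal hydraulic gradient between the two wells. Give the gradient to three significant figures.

Pressure head at P-2: ψ = P/(ρg) = 487×1000 / (1000 × 9.81) = 49.64 m.
Total head at P-2: h = z + ψ = 526.21 + 49.64 = 575.85 m.
Total head at P-3: h = 599.52 − 19.65 = 579.87 m.
Head difference: h(P-2) − h(P-3) = 575.85 − 579.87 = -4.02 m.
Hydraulic gradient: i = |Δh| / L = 4.02 / 2047 = 0.00196.

i ≈ 0.00196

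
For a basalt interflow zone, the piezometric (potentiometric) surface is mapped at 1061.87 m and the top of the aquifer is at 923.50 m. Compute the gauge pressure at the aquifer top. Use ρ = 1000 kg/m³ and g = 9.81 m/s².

Pressure head at the aquifer top: ψ = h − z = 1061.87 − 923.50 = 138.37 m.
P = ρgψ = 1000 × 9.81 × 138.37 = 1357410 Pa ≈ 1360 kPa.

P ≈ 1360 kPa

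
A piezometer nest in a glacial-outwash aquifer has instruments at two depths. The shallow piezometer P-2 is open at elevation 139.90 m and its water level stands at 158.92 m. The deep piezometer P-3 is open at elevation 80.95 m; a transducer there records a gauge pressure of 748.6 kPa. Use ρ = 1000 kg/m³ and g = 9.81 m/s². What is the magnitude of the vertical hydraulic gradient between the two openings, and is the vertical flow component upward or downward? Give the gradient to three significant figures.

Total head at P-2: h = 158.92 m (water level in the standpipe).
Pressure head at P-3: ψ = P/(ρg) = 748.6×1000 / (1000 × 9.81) = 76.31 m.
Total head at P-3: h = z + ψ = 80.95 + 76.31 = 157.26 m.
Δh = h(P-2) − h(P-3) = 158.92 − 157.26 = 1.66 m.
Vertical separation Δz = 139.90 − 80.95 = 58.95 m.
|i_v| = |Δh| / Δz = 1.66 / 58.95 = 0.0282.
Head is higher in the shallow piezometer, so vertical flow is downward (recharge condition).

|i_v| ≈ 0.0282; vertical flow is downward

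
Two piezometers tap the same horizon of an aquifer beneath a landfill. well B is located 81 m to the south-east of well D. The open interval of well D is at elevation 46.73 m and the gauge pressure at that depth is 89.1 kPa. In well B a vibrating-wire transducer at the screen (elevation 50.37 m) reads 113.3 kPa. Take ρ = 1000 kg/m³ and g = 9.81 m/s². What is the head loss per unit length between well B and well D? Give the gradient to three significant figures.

Pressure head at well D: ψ = P/(ρg) = 89.1×1000 / (1000 × 9.81) = 9.08 m.
Total head at well D: h = z + ψ = 46.73 + 9.08 = 55.81 m.
Pressure head at well B: ψ = P/(ρg) = 113.3×1000 / (1000 × 9.81) = 11.55 m.
Total head at well B: h = z + ψ = 50.37 + 11.55 = 61.92 m.
Head difference: h(well D) − h(well B) = 55.81 − 61.92 = -6.11 m.
Hydraulic gradient: i = |Δh| / L = 6.11 / 81 = 0.0754.

i ≈ 0.0754 m/m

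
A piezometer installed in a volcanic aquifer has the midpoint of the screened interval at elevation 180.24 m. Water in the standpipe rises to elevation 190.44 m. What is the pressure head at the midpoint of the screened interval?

Total head h = 190.44 m (the water-surface elevation in the piezometer).
Pressure head ψ = h − z = 190.44 − 180.24 = 10.20 m.

ψ ≈ 10.20 m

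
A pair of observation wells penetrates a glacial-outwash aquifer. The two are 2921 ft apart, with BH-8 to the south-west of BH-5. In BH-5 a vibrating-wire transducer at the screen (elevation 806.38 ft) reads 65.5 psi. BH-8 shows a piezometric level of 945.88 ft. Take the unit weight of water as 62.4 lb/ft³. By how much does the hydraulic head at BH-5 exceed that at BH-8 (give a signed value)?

Δh ≈ 11.65 ft

Pressure head at BH-5: ψ = 144·P/γ = 144 × 65.5 / 62.4 = 151.15 ft.
Total head at BH-5: h = z + ψ = 806.38 + 151.15 = 957.53 ft.
Total head at BH-8: h = 945.88 ft (water level in the piezometer is the total head).
Head difference: h(BH-5) − h(BH-8) = 957.53 − 945.88 = 11.65 ft.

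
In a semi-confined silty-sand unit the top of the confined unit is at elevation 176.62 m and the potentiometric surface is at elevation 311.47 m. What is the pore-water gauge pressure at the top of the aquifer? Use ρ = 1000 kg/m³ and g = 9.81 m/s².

P ≈ 1320 kPa

Pressure head at the aquifer top: ψ = h − z = 311.47 − 176.62 = 134.85 m.
P = ρgψ = 1000 × 9.81 × 134.85 = 1322879 Pa ≈ 1320 kPa.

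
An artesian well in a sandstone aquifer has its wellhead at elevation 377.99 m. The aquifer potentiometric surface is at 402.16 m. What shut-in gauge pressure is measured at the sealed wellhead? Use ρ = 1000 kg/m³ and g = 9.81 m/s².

Head above the cap: Δh = 402.16 − 377.99 = 24.17 m.
P = ρgΔh = 1000 × 9.81 × 24.17 = 237108 Pa ≈ 237 kPa.

P ≈ 237 kPa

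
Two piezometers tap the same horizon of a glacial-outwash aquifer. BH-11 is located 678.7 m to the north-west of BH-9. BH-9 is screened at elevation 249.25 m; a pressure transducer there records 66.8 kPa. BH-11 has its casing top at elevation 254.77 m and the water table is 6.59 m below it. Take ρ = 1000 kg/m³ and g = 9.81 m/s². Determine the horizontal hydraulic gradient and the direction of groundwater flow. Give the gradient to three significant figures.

i ≈ 0.0116; groundwater flows toward the north-west

Pressure head at BH-9: ψ = P/(ρg) = 66.8×1000 / (1000 × 9.81) = 6.81 m.
Total head at BH-9: h = z + ψ = 249.25 + 6.81 = 256.06 m.
Total head at BH-11: h = 254.77 − 6.59 = 248.18 m.
Head difference: h(BH-9) − h(BH-11) = 256.06 − 248.18 = 7.88 m.
Hydraulic gradient: i = |Δh| / L = 7.88 / 678.7 = 0.0116.
Flow is from higher to lower head: from BH-9 toward BH-11, i.e. toward the north-west.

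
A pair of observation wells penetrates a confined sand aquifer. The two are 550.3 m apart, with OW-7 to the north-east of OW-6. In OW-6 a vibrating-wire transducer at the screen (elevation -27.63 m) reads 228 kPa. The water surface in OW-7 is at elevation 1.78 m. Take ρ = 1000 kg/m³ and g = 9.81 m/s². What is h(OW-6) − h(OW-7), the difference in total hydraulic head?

Pressure head at OW-6: ψ = P/(ρg) = 228×1000 / (1000 × 9.81) = 23.24 m.
Total head at OW-6: h = z + ψ = -27.63 + 23.24 = -4.39 m.
Total head at OW-7: h = 1.78 m (water level in the piezometer is the total head).
Head difference: h(OW-6) − h(OW-7) = -4.39 − 1.78 = -6.17 m.

Δh ≈ -6.17 m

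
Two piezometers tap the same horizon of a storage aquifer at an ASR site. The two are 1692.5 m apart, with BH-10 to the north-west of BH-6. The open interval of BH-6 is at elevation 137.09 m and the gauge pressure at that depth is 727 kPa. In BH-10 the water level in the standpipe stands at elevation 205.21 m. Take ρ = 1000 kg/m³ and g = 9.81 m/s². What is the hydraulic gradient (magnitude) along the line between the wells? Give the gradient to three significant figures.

i ≈ 0.00354

Pressure head at BH-6: ψ = P/(ρg) = 727×1000 / (1000 × 9.81) = 74.11 m.
Total head at BH-6: h = z + ψ = 137.09 + 74.11 = 211.20 m.
Total head at BH-10: h = 205.21 m (water level in the piezometer is the total head).
Head difference: h(BH-6) − h(BH-10) = 211.20 − 205.21 = 5.99 m.
Hydraulic gradient: i = |Δh| / L = 5.99 / 1692.5 = 0.00354.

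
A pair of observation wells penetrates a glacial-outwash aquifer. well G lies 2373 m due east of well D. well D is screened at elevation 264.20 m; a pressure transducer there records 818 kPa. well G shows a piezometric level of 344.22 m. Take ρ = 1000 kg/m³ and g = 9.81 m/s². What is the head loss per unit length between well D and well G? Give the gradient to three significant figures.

i ≈ 0.00142 m/m

Pressure head at well D: ψ = P/(ρg) = 818×1000 / (1000 × 9.81) = 83.38 m.
Total head at well D: h = z + ψ = 264.20 + 83.38 = 347.58 m.
Total head at well G: h = 344.22 m (water level in the piezometer is the total head).
Head difference: h(well D) − h(well G) = 347.58 − 344.22 = 3.36 m.
Hydraulic gradient: i = |Δh| / L = 3.36 / 2373 = 0.00142.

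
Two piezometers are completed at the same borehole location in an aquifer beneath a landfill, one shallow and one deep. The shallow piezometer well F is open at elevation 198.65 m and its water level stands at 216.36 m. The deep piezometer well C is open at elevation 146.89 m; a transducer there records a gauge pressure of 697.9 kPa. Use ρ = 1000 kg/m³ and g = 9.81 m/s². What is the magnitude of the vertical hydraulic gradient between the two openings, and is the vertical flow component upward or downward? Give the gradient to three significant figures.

|i_v| ≈ 0.0323; vertical flow is upward

Total head at well F: h = 216.36 m (water level in the standpipe).
Pressure head at well C: ψ = P/(ρg) = 697.9×1000 / (1000 × 9.81) = 71.14 m.
Total head at well C: h = z + ψ = 146.89 + 71.14 = 218.03 m.
Δh = h(well F) − h(well C) = 216.36 − 218.03 = -1.67 m.
Vertical separation Δz = 198.65 − 146.89 = 51.76 m.
|i_v| = |Δh| / Δz = 1.67 / 51.76 = 0.0323.
Head is higher in the deep piezometer, so vertical flow is upward (discharge condition).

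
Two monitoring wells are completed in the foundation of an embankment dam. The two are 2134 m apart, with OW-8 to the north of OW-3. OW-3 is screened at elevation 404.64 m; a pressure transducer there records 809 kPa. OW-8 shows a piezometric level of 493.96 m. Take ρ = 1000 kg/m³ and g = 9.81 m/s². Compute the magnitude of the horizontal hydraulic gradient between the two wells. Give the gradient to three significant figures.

Pressure head at OW-3: ψ = P/(ρg) = 809×1000 / (1000 × 9.81) = 82.47 m.
Total head at OW-3: h = z + ψ = 404.64 + 82.47 = 487.11 m.
Total head at OW-8: h = 493.96 m (water level in the piezometer is the total head).
Head difference: h(OW-3) − h(OW-8) = 487.11 − 493.96 = -6.85 m.
Hydraulic gradient: i = |Δh| / L = 6.85 / 2134 = 0.00321.

i ≈ 0.00321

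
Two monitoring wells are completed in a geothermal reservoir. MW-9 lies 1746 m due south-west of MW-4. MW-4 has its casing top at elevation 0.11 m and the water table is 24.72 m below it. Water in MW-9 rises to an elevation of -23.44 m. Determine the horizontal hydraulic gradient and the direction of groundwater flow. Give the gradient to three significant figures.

Total head at MW-4: h = 0.11 − 24.72 = -24.61 m.
Total head at MW-9: h = -23.44 m (water level in the piezometer is the total head).
Head difference: h(MW-4) − h(MW-9) = -24.61 − (-23.44) = -1.17 m.
Hydraulic gradient: i = |Δh| / L = 1.17 / 1746 = 0.000670.
Flow is from higher to lower head: from MW-9 toward MW-4, i.e. toward the north-east.

i ≈ 0.000670; groundwater flows toward the north-east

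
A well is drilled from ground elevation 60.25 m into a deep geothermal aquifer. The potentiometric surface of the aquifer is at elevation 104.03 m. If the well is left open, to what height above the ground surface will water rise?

≈ 43.78 m above ground

Water rises to the potentiometric surface, so the rise above ground = 104.03 − 60.25 = 43.78 m.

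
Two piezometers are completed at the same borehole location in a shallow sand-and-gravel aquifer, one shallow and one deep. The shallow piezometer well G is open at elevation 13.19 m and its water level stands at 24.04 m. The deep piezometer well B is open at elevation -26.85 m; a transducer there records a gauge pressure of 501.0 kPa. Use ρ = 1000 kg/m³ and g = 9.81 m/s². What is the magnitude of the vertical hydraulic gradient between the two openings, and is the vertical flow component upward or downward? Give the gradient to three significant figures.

|i_v| ≈ 0.00450; vertical flow is upward

Total head at well G: h = 24.04 m (water level in the standpipe).
Pressure head at well B: ψ = P/(ρg) = 501.0×1000 / (1000 × 9.81) = 51.07 m.
Total head at well B: h = z + ψ = -26.85 + 51.07 = 24.22 m.
Δh = h(well G) − h(well B) = 24.04 − 24.22 = -0.18 m.
Vertical separation Δz = 13.19 − (-26.85) = 40.04 m.
|i_v| = |Δh| / Δz = 0.18 / 40.04 = 0.00450.
Head is higher in the deep piezometer, so vertical flow is upward (discharge condition).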